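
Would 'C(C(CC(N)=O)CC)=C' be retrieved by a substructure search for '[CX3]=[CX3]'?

Yes

The pattern [CX3]=[CX3] describes a non-aromatic C=C double bond between two sp2 carbons — an alkene.
The molecule carries a vinyl group (-CH=CH2), whose atoms satisfy every constraint of the query, so the pattern matches.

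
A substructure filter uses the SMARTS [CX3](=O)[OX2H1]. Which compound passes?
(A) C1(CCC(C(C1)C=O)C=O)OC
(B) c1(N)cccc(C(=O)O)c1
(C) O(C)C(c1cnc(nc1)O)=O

[CX3](=O)[OX2H1] describes an sp2 carbon double-bonded to O and single-bonded to an -OH oxygen (a carboxylic acid).
(A) has an aldehyde (-CHO) but there is no singly-bonded oxygen on the carbonyl carbon.
(B) contains a carboxylic acid group (-C(=O)OH), which satisfies every atom and bond constraint.
(C) has a methyl-ester group (-C(=O)OCH3) but the singly-bonded O has no H (OX2H0, not OX2H1).
So the answer is (B).

B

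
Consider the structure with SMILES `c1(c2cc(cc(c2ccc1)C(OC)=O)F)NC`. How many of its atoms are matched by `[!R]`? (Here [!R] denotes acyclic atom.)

7

The query [!R] means: !R matches any atom not in a ring.
Check the 17 heavy atoms by environment: 10× c (aromatic, in 6-ring) → no; 3× C (acyclic) → match; 2× O (acyclic) → match; 1× N (acyclic) → match; 1× F (acyclic) → match.
Summing the matching environments: 3 + 2 + 1 + 1 = 7 matching atoms.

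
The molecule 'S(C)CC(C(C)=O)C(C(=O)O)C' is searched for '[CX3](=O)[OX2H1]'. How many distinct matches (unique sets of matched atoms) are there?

1

[CX3](=O)[OX2H1] is the SMARTS for a carboxylic acid: an sp2 carbon double-bonded to O and single-bonded to an -OH oxygen.
Exactly one fragment in the molecule meets all constraints, giving 1 match.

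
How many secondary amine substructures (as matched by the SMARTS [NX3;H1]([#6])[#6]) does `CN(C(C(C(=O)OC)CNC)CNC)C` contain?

2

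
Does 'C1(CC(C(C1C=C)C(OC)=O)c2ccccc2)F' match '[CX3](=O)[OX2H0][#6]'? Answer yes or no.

Yes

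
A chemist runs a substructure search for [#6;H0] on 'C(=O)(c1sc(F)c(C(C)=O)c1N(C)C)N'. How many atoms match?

The query [#6;H0] means: any carbon with no attached hydrogen.
Check the 15 heavy atoms by environment: 1× s (aromatic, H0) → no; 4× c (aromatic, H0) → match; 2× C (H0) → match; 2× O (H0) → no; 3× C (H3) → no; 1× F (H0) → no; 1× N (H2) → no; 1× N (H0) → no.
Summing the matching environments: 4 + 2 = 6 matching atoms.

6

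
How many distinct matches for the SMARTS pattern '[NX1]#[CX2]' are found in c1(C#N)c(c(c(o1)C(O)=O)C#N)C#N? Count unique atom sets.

[NX1]#[CX2] is the SMARTS for a nitrile: a nitrogen triple-bonded to a two-connected carbon.
The molecule carries 3 separate instances of a nitrile (-C#N) meeting every constraint; each maps to a distinct set of atoms, giving 3 matches.

3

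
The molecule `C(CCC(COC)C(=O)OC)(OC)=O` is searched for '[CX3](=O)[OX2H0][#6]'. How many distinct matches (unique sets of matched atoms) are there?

2

[CX3](=O)[OX2H0][#6] is the SMARTS for an ester: a carbonyl carbon bonded to an oxygen that is itself bonded to carbon (no H on that O).
The molecule carries 2 separate instances of a methyl-ester group (-C(=O)OCH3) meeting every constraint; each maps to a distinct set of atoms, giving 2 matches.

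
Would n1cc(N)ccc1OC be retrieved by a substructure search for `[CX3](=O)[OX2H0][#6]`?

No

The pattern [CX3](=O)[OX2H0][#6] describes a carbonyl carbon bonded to an oxygen that is itself bonded to carbon (no H on that O) — an ester.
The closest candidate here is a methoxy ether (-OCH3), but the ether oxygen is not adjacent to a C=O carbon. No other fragment satisfies the full query, so there is no match.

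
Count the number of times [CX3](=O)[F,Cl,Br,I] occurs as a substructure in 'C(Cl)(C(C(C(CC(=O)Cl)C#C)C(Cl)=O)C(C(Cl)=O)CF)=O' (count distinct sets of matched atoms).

[CX3](=O)[F,Cl,Br,I] is the SMARTS for an acyl halide: a carbonyl carbon bonded to a halogen.
The molecule carries 4 separate instances of an acyl chloride (-C(=O)Cl) meeting every constraint; each maps to a distinct set of atoms, giving 4 matches.

4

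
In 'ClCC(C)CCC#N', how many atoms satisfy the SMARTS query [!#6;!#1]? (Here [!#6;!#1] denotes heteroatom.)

Check the 8 heavy atoms by environment: 6× C → no; 1× N → match; 1× Cl → match.
Summing the matching environments: 1 + 1 = 2 matching atoms.

2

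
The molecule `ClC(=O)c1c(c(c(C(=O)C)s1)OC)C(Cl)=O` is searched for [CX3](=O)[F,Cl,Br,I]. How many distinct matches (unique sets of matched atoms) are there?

2

[CX3](=O)[F,Cl,Br,I] is the SMARTS for an acyl halide: a carbonyl carbon bonded to a halogen.
The molecule carries 2 separate instances of an acyl chloride (-C(=O)Cl) meeting every constraint; each maps to a distinct set of atoms, giving 2 matches.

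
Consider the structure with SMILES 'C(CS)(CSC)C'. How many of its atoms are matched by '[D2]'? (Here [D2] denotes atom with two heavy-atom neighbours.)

3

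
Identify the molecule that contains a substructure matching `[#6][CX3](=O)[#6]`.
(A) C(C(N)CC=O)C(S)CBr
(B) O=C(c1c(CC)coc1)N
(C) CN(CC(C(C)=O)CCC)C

C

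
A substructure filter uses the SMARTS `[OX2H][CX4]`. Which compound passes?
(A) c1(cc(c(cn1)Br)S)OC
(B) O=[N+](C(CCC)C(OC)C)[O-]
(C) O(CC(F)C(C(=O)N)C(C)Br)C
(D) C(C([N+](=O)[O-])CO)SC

D

[OX2H][CX4] describes a hydroxyl oxygen bound to an sp3 (X4) carbon (an aliphatic alcohol).
(A) has a methoxy ether (-OCH3) but the oxygen has H0 (ether), not H1.
(B) has a methoxy ether (-OCH3) but the oxygen has H0 (ether), not H1.
(C) has a methoxy ether (-OCH3) but the oxygen has H0 (ether), not H1.
(D) contains a hydroxyl group (-OH), which satisfies every atom and bond constraint.
So the answer is (D).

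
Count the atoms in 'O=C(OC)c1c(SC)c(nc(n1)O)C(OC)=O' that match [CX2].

Check the 17 heavy atoms by environment: 2× n (aromatic, X2) → no; 4× c (aromatic, X3) → no; 2× C (X3) → no; 2× O (X1) → no; 3× O (X2) → no; 3× C (X4) → no; 1× S (X2) → no.
No environment satisfies the query, so 0 matching atoms.

0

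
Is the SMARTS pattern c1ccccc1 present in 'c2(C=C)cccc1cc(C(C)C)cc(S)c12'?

Yes

The pattern c1ccccc1 describes six aromatic carbons in a ring — a benzene ring.
The required atom environment is present in the molecule, so the pattern matches.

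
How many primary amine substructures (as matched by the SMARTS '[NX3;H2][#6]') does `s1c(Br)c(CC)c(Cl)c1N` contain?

[NX3;H2][#6] is the SMARTS for a primary amine: a trivalent nitrogen with two H attached to carbon.
Exactly one fragment in the molecule meets all constraints, giving 1 match.

1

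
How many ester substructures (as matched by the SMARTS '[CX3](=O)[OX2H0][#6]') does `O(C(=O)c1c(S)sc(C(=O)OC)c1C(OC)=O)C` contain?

3

[CX3](=O)[OX2H0][#6] is the SMARTS for an ester: a carbonyl carbon bonded to an oxygen that is itself bonded to carbon (no H on that O).
The molecule carries 3 separate instances of a methyl-ester group (-C(=O)OCH3) meeting every constraint; each maps to a distinct set of atoms, giving 3 matches.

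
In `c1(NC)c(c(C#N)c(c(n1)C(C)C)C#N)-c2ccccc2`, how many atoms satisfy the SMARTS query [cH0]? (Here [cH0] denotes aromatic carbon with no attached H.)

The query [cH0] means: aromatic carbon with no attached hydrogen (substituted or ring-fusion).
Check the 21 heavy atoms by environment: 1× n (aromatic, H0) → no; 6× c (aromatic, H0) → match; 2× C (H0) → no; 2× N (H0) → no; 1× N (H1) → no; 3× C (H3) → no; 5× c (aromatic, H1) → no; 1× C (H1) → no.
That gives 6 matching atoms.

6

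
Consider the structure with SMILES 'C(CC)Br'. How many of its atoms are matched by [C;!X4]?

0

The query [C;!X4] means: aliphatic carbon that does not have four total connections.
Check the 4 heavy atoms by environment: 3× C (X4) → no; 1× Br (X1) → no.
No environment satisfies the query, so 0 matching atoms.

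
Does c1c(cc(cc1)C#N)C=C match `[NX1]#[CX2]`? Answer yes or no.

The pattern [NX1]#[CX2] describes a nitrogen triple-bonded to a two-connected carbon — a nitrile.
The molecule carries a nitrile (-C#N), whose atoms satisfy every constraint of the query, so the pattern matches.

Yes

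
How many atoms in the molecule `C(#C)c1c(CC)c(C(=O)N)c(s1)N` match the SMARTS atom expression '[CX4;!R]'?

Check the 13 heavy atoms by environment: 1× s (aromatic, X2, in 5-ring) → no; 4× c (aromatic, X3, in 5-ring) → no; 2× N (X3, acyclic) → no; 1× C (X3, acyclic) → no; 1× O (X1, acyclic) → no; 2× C (X2, acyclic) → no; 2× C (X4, acyclic) → match.
That gives 2 matching atoms.

2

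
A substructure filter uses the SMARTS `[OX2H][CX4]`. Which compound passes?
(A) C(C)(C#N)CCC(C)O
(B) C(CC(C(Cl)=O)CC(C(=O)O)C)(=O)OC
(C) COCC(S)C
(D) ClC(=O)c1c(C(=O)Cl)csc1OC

A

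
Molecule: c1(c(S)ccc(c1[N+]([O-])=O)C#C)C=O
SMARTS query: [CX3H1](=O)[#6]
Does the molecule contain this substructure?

Yes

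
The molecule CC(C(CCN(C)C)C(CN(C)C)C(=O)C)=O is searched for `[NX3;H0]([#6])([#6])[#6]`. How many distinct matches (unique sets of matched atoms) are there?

2

[NX3;H0]([#6])([#6])[#6] is the SMARTS for a tertiary amine: a trivalent nitrogen with no H, bonded to three carbons.
The molecule carries 2 separate instances of a dimethylamino group (-N(CH3)2) meeting every constraint; each maps to a distinct set of atoms, giving 2 matches.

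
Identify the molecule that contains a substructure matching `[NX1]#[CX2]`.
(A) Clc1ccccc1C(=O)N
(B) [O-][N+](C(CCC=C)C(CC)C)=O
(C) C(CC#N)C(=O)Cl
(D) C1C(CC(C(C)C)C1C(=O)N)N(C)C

C

[NX1]#[CX2] describes a nitrogen triple-bonded to a two-connected carbon (a nitrile).
(A) has a primary amide (-C(=O)NH2) but the nitrogen is NX3, not NX1.
(B) has a nitro group (-[N+](=O)[O-]) but there is no C#N triple bond.
(C) contains a nitrile (-C#N), which satisfies every atom and bond constraint.
(D) has a primary amide (-C(=O)NH2) but the nitrogen is NX3, not NX1.
So the answer is (C).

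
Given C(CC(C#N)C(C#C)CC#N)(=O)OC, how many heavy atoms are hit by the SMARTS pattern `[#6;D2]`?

Check the 14 heavy atoms by environment: 5× C (D2) → match; 3× C (D3) → no; 1× O (D1) → no; 1× O (D2) → no; 2× C (D1) → no; 2× N (D1) → no.
That gives 5 matching atoms.

5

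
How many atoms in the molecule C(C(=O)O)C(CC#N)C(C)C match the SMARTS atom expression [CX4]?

The query [CX4] means: C with X4: aliphatic carbon with exactly 4 total connections (bonds + H).
Check the 11 heavy atoms by environment: 6× C (X4) → match; 1× C (X2) → no; 1× N (X1) → no; 1× C (X3) → no; 1× O (X1) → no; 1× O (X2) → no.
That gives 6 matching atoms.

6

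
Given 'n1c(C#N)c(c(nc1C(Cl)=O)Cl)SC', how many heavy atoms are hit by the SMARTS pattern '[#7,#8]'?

4

The query [#7,#8] means: nitrogen or oxygen (comma = OR).
Check the 14 heavy atoms by environment: 2× n (aromatic) → match; 4× c (aromatic) → no; 3× C → no; 1× N → match; 1× O → match; 2× Cl → no; 1× S → no.
Summing the matching environments: 2 + 1 + 1 = 4 matching atoms.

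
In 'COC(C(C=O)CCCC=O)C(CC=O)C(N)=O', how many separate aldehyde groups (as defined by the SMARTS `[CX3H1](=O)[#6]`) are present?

3

[CX3H1](=O)[#6] is the SMARTS for an aldehyde: an sp2 carbon with one H, double-bonded to O and single-bonded to carbon.
The molecule carries 3 separate instances of an aldehyde (-CHO) meeting every constraint; each maps to a distinct set of atoms, giving 3 matches.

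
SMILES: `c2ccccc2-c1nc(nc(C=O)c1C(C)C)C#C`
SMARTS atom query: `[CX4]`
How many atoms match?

Check the 19 heavy atoms by environment: 2× n (aromatic, X2) → no; 10× c (aromatic, X3) → no; 2× C (X2) → no; 3× C (X4) → match; 1× C (X3) → no; 1× O (X1) → no.
That gives 3 matching atoms.

3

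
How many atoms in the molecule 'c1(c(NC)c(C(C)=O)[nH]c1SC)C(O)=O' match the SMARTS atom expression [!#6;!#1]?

6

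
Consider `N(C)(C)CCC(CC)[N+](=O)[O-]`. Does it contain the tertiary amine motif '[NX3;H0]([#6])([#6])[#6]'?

The pattern [NX3;H0]([#6])([#6])[#6] describes a trivalent nitrogen with no H, bonded to three carbons — a tertiary amine.
The molecule carries a dimethylamino group (-N(CH3)2), whose atoms satisfy every constraint of the query, so the pattern matches.

Yes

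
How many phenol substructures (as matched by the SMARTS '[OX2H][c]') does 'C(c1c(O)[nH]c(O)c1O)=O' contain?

[OX2H][c] is the SMARTS for a phenol: a hydroxyl oxygen attached to an aromatic carbon.
The molecule carries 3 separate instances of a hydroxyl group (-OH) meeting every constraint; each maps to a distinct set of atoms, giving 3 matches.

3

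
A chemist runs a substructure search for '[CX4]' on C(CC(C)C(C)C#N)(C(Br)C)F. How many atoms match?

8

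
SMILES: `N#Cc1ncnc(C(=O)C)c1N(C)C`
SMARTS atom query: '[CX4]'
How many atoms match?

Check the 14 heavy atoms by environment: 2× n (aromatic, X2) → no; 4× c (aromatic, X3) → no; 1× C (X2) → no; 1× N (X1) → no; 1× N (X3) → no; 3× C (X4) → match; 1× C (X3) → no; 1× O (X1) → no.
That gives 3 matching atoms.

3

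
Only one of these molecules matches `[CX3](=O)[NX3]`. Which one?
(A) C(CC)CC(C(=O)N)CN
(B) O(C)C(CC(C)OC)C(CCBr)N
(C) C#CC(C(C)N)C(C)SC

[CX3](=O)[NX3] describes a carbonyl carbon bonded to a trivalent nitrogen (an amide).
(A) contains a primary amide (-C(=O)NH2), which satisfies every atom and bond constraint.
(B) has a primary amino group (-NH2) but the -NH2 is not attached to a carbonyl carbon.
(C) has a primary amino group (-NH2) but the -NH2 is not attached to a carbonyl carbon.
So the answer is (A).

A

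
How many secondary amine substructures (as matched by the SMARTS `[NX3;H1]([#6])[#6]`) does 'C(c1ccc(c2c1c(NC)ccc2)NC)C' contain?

[NX3;H1]([#6])[#6] is the SMARTS for a secondary amine: a trivalent nitrogen with one H, bonded to two carbons.
The molecule carries 2 separate instances of an N-methylamino group (-NHCH3) meeting every constraint; each maps to a distinct set of atoms, giving 2 matches.

2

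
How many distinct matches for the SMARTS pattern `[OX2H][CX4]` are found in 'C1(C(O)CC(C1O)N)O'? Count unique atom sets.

3

[OX2H][CX4] is the SMARTS for an aliphatic alcohol: a hydroxyl oxygen bound to an sp3 (X4) carbon.
The molecule carries 3 separate instances of a hydroxyl group (-OH) meeting every constraint; each maps to a distinct set of atoms, giving 3 matches.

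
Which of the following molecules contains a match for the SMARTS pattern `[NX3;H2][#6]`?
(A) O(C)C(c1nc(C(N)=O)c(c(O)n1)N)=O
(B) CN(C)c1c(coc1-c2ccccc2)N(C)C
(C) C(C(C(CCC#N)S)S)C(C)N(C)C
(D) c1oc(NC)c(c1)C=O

A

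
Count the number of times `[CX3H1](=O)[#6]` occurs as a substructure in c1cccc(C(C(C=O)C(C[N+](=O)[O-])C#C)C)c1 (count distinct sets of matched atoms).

1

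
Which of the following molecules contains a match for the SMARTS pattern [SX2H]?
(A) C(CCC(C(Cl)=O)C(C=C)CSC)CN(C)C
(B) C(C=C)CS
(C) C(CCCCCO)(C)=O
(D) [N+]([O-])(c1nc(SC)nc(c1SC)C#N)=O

B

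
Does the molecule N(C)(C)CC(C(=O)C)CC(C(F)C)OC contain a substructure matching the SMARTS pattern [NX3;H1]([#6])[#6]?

No

The pattern [NX3;H1]([#6])[#6] describes a trivalent nitrogen with one H, bonded to two carbons — a secondary amine.
The closest candidate here is a dimethylamino group (-N(CH3)2), but the nitrogen has H0, not H1. No other fragment satisfies the full query, so there is no match.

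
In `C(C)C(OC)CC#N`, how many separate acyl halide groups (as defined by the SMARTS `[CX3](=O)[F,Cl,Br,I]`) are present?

0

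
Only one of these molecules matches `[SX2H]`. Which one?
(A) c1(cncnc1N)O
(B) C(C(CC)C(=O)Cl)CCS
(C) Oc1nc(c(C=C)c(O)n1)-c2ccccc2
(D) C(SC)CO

B

[SX2H] describes an aliphatic sulfur with two connections, one being H (a thiol).
(A) has a hydroxyl group (-OH) but it is an -OH, not an -SH.
(B) contains a thiol (-SH), which satisfies every atom and bond constraint.
(C) has a hydroxyl group (-OH) but it is an -OH, not an -SH.
(D) has a methylthio ether (-SCH3) but the sulfur has H0 (bonded to two carbons), not H1.
So the answer is (B).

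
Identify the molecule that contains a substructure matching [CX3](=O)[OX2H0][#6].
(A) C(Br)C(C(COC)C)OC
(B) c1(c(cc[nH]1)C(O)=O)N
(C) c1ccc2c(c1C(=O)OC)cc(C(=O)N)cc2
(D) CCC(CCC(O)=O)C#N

C

[CX3](=O)[OX2H0][#6] describes a carbonyl carbon bonded to an oxygen that is itself bonded to carbon (no H on that O) (an ester).
(A) has a methoxy ether (-OCH3) but the ether oxygen is not adjacent to a C=O carbon.
(B) has a carboxylic acid group (-C(=O)OH) but the singly-bonded O carries H (OX2H1, not H0).
(C) contains a methyl-ester group (-C(=O)OCH3), which satisfies every atom and bond constraint.
(D) has a carboxylic acid group (-C(=O)OH) but the singly-bonded O carries H (OX2H1, not H0).
So the answer is (C).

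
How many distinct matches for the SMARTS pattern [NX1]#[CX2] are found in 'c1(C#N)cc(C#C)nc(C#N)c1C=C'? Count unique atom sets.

2

[NX1]#[CX2] is the SMARTS for a nitrile: a nitrogen triple-bonded to a two-connected carbon.
The molecule carries 2 separate instances of a nitrile (-C#N) meeting every constraint; each maps to a distinct set of atoms, giving 2 matches.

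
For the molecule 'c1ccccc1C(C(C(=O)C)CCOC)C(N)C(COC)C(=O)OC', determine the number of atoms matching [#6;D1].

4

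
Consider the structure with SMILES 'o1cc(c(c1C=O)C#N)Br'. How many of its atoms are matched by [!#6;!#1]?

The query [!#6;!#1] means: not carbon and not hydrogen — any heteroatom.
Check the 10 heavy atoms by environment: 1× o (aromatic) → match; 4× c (aromatic) → no; 1× Br → match; 2× C → no; 1× O → match; 1× N → match.
Summing the matching environments: 1 + 1 + 1 + 1 = 4 matching atoms.

4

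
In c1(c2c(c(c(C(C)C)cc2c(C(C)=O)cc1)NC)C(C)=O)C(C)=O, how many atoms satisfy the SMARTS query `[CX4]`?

7

Check the 24 heavy atoms by environment: 10× c (aromatic, X3) → no; 3× C (X3) → no; 3× O (X1) → no; 7× C (X4) → match; 1× N (X3) → no.
That gives 7 matching atoms.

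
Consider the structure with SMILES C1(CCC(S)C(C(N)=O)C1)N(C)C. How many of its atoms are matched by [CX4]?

The query [CX4] means: C with X4: aliphatic carbon with exactly 4 total connections (bonds + H).
Check the 13 heavy atoms by environment: 8× C (X4) → match; 2× N (X3) → no; 1× C (X3) → no; 1× O (X1) → no; 1× S (X2) → no.
That gives 8 matching atoms.

8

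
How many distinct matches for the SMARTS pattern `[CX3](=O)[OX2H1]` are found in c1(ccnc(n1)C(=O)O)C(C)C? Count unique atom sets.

1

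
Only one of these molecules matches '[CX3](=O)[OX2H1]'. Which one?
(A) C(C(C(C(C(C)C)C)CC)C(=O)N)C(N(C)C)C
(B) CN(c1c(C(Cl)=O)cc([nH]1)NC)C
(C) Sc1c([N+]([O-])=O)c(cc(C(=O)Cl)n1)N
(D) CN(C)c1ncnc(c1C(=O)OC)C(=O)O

[CX3](=O)[OX2H1] describes an sp2 carbon double-bonded to O and single-bonded to an -OH oxygen (a carboxylic acid).
(A) has a primary amide (-C(=O)NH2) but the carbonyl is bonded to N, not to an -OH oxygen.
(B) has an acyl chloride (-C(=O)Cl) but the carbonyl is bonded to Cl, not to an -OH oxygen.
(C) has an acyl chloride (-C(=O)Cl) but the carbonyl is bonded to Cl, not to an -OH oxygen.
(D) contains a carboxylic acid group (-C(=O)OH), which satisfies every atom and bond constraint.
So the answer is (D).

D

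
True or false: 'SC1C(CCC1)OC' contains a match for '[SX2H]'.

True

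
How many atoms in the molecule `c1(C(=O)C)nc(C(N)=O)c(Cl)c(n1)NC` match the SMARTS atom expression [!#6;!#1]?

7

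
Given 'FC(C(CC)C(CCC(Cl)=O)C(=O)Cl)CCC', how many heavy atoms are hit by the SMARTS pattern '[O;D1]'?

2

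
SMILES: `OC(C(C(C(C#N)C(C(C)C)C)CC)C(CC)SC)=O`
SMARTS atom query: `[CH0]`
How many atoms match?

2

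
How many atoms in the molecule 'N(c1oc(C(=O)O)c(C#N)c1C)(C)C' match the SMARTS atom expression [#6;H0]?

Check the 14 heavy atoms by environment: 1× o (aromatic, H0) → no; 4× c (aromatic, H0) → match; 3× C (H3) → no; 2× C (H0) → match; 1× O (H0) → no; 1× O (H1) → no; 2× N (H0) → no.
Summing the matching environments: 4 + 2 = 6 matching atoms.

6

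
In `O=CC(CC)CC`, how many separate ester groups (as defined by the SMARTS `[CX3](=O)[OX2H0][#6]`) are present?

[CX3](=O)[OX2H0][#6] is the SMARTS for an ester: a carbonyl carbon bonded to an oxygen that is itself bonded to carbon (no H on that O).
No fragment in the molecule satisfies every constraint, giving 0 matches.

0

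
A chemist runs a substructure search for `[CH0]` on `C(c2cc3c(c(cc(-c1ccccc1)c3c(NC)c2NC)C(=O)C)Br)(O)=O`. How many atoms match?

2

The query [CH0] means: aliphatic carbon with no attached hydrogen.
Check the 27 heavy atoms by environment: 9× c (aromatic, H0) → no; 7× c (aromatic, H1) → no; 2× N (H1) → no; 3× C (H3) → no; 1× Br (H0) → no; 2× C (H0) → match; 2× O (H0) → no; 1× O (H1) → no.
That gives 2 matching atoms.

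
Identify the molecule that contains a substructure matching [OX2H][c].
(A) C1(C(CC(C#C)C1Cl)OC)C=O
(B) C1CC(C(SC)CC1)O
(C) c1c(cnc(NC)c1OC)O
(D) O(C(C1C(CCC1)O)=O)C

[OX2H][c] describes a hydroxyl oxygen attached to an aromatic carbon (a phenol).
(A) has a methoxy ether (-OCH3) but the oxygen has H0, not H1.
(B) has a hydroxyl group (-OH) but the -OH is on an aliphatic carbon, not an aromatic c.
(C) contains a hydroxyl group (-OH), which satisfies every atom and bond constraint.
(D) has a hydroxyl group (-OH) but the -OH is on an aliphatic carbon, not an aromatic c.
So the answer is (C).

C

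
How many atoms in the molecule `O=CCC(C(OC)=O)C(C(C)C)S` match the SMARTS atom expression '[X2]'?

2

The query [X2] means: any atom with exactly two total connections (bonds + H).
Check the 13 heavy atoms by environment: 7× C (X4) → no; 1× S (X2) → match; 2× C (X3) → no; 2× O (X1) → no; 1× O (X2) → match.
Summing the matching environments: 1 + 1 = 2 matching atoms.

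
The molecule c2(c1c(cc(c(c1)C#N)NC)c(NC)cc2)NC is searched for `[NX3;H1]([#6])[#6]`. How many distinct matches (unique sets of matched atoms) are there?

3

[NX3;H1]([#6])[#6] is the SMARTS for a secondary amine: a trivalent nitrogen with one H, bonded to two carbons.
The molecule carries 3 separate instances of an N-methylamino group (-NHCH3) meeting every constraint; each maps to a distinct set of atoms, giving 3 matches.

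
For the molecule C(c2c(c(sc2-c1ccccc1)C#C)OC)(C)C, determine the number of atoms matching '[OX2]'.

1

The query [OX2] means: aliphatic oxygen with two total connections — ether, hydroxyl, or ester single-bond O.
Check the 18 heavy atoms by environment: 1× s (aromatic, X2) → no; 10× c (aromatic, X3) → no; 2× C (X2) → no; 4× C (X4) → no; 1× O (X2) → match.
That gives 1 matching atom.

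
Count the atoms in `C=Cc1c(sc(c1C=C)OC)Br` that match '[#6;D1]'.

Check the 12 heavy atoms by environment: 1× s (aromatic, D2) → no; 4× c (aromatic, D3) → no; 2× C (D2) → no; 3× C (D1) → match; 1× O (D2) → no; 1× Br (D1) → no.
That gives 3 matching atoms.

3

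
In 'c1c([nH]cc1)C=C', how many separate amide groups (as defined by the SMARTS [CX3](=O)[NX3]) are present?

0

[CX3](=O)[NX3] is the SMARTS for an amide: a carbonyl carbon bonded to a trivalent nitrogen.
No fragment in the molecule satisfies every constraint, giving 0 matches.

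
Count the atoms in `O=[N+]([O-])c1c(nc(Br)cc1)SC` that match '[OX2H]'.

0

The query [OX2H] means: aliphatic oxygen with two connections, one of which is H — an -OH oxygen.
Check the 12 heavy atoms by environment: 1× n (aromatic, H0, X2) → no; 3× c (aromatic, H0, X3) → no; 2× c (aromatic, H1, X3) → no; 1× Br (H0, X1) → no; 1× S (H0, X2) → no; 1× C (H3, X4) → no; 1× N (charge +1, H0, X3) → no; 1× O (charge -1, H0, X1) → no; 1× O (H0, X1) → no.
No environment satisfies the query, so 0 matching atoms.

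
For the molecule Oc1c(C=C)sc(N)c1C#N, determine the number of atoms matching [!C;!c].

4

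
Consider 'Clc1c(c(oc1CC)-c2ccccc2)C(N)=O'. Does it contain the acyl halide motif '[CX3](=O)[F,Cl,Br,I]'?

No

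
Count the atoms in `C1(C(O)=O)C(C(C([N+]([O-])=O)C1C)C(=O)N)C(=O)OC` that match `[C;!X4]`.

Check the 19 heavy atoms by environment: 7× C (X4) → no; 3× C (X3) → match; 4× O (X1) → no; 1× N (X3) → no; 1× N (charge +1, X3) → no; 1× O (charge -1, X1) → no; 2× O (X2) → no.
That gives 3 matching atoms.

3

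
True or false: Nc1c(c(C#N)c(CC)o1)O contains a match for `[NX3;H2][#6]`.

True

The pattern [NX3;H2][#6] describes a trivalent nitrogen with two H attached to carbon — a primary amine.
The molecule carries a primary amino group (-NH2), whose atoms satisfy every constraint of the query, so the pattern matches.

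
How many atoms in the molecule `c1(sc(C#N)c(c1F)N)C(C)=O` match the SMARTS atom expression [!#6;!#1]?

5

The query [!#6;!#1] means: not carbon and not hydrogen — any heteroatom.
Check the 12 heavy atoms by environment: 1× s (aromatic) → match; 4× c (aromatic) → no; 3× C → no; 2× N → match; 1× O → match; 1× F → match.
Summing the matching environments: 1 + 2 + 1 + 1 = 5 matching atoms.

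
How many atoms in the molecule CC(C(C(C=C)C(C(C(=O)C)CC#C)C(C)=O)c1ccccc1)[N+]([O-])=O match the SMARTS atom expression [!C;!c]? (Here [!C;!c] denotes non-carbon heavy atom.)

5

The query [!C;!c] means: neither aliphatic nor aromatic carbon — same as [!#6].
Check the 26 heavy atoms by environment: 15× C → no; 1× N (charge +1) → match; 1× O (charge -1) → match; 3× O → match; 6× c (aromatic) → no.
Summing the matching environments: 1 + 1 + 3 = 5 matching atoms.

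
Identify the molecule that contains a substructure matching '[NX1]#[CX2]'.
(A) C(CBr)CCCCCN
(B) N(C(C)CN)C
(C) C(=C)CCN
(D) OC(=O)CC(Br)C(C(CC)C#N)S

[NX1]#[CX2] describes a nitrogen triple-bonded to a two-connected carbon (a nitrile).
(A) has a primary amino group (-NH2) but the nitrogen is NX3 (three connections), not NX1 triple-bonded.
(B) has a primary amino group (-NH2) but the nitrogen is NX3 (three connections), not NX1 triple-bonded.
(C) has a primary amino group (-NH2) but the nitrogen is NX3 (three connections), not NX1 triple-bonded.
(D) contains a nitrile (-C#N), which satisfies every atom and bond constraint.
So the answer is (D).

D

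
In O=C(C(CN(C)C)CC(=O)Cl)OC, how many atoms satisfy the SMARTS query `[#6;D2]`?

2

The query [#6;D2] means: any carbon bonded to exactly two heavy atoms.
Check the 13 heavy atoms by environment: 2× C (D2) → match; 3× C (D3) → no; 2× O (D1) → no; 1× O (D2) → no; 3× C (D1) → no; 1× N (D3) → no; 1× Cl (D1) → no.
That gives 2 matching atoms.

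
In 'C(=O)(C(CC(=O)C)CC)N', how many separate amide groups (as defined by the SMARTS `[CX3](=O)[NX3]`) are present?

[CX3](=O)[NX3] is the SMARTS for an amide: a carbonyl carbon bonded to a trivalent nitrogen.
Exactly one fragment in the molecule meets all constraints, giving 1 match.

1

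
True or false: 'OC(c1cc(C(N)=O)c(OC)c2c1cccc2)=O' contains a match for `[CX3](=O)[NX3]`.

True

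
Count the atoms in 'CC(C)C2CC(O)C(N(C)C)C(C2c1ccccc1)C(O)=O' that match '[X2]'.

2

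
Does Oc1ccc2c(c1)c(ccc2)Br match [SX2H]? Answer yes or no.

No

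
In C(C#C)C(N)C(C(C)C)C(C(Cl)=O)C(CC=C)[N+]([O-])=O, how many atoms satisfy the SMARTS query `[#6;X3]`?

3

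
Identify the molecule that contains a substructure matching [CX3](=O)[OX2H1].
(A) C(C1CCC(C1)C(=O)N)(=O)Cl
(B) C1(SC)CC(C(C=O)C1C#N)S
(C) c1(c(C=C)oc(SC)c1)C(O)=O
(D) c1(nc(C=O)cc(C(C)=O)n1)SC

C

[CX3](=O)[OX2H1] describes an sp2 carbon double-bonded to O and single-bonded to an -OH oxygen (a carboxylic acid).
(A) has an acyl chloride (-C(=O)Cl) but the carbonyl is bonded to Cl, not to an -OH oxygen.
(B) has an aldehyde (-CHO) but there is no singly-bonded oxygen on the carbonyl carbon.
(C) contains a carboxylic acid group (-C(=O)OH), which satisfies every atom and bond constraint.
(D) has an aldehyde (-CHO) but there is no singly-bonded oxygen on the carbonyl carbon.
So the answer is (C).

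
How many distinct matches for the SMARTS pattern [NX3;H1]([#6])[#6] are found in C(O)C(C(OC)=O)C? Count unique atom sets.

[NX3;H1]([#6])[#6] is the SMARTS for a secondary amine: a trivalent nitrogen with one H, bonded to two carbons.
No fragment in the molecule satisfies every constraint, giving 0 matches.

0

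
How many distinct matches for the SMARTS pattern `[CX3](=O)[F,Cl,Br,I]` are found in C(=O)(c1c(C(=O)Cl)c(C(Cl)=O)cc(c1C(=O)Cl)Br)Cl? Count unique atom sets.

4

[CX3](=O)[F,Cl,Br,I] is the SMARTS for an acyl halide: a carbonyl carbon bonded to a halogen.
The molecule carries 4 separate instances of an acyl chloride (-C(=O)Cl) meeting every constraint; each maps to a distinct set of atoms, giving 4 matches.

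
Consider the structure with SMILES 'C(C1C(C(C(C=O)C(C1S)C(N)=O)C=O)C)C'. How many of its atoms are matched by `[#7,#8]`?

The query [#7,#8] means: nitrogen or oxygen (comma = OR).
Check the 17 heavy atoms by environment: 12× C → no; 3× O → match; 1× N → match; 1× S → no.
Summing the matching environments: 3 + 1 = 4 matching atoms.

4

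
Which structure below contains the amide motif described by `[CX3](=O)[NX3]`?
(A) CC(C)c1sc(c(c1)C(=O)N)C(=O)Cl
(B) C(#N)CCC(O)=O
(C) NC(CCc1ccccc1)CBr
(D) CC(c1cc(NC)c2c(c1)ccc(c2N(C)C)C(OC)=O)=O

A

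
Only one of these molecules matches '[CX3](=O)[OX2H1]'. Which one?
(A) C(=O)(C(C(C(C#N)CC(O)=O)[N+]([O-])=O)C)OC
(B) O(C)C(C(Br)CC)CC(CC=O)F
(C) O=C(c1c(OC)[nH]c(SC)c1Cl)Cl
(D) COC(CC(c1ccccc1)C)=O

A

[CX3](=O)[OX2H1] describes an sp2 carbon double-bonded to O and single-bonded to an -OH oxygen (a carboxylic acid).
(A) contains a carboxylic acid group (-C(=O)OH), which satisfies every atom and bond constraint.
(B) has an aldehyde (-CHO) but there is no singly-bonded oxygen on the carbonyl carbon.
(C) has an acyl chloride (-C(=O)Cl) but the carbonyl is bonded to Cl, not to an -OH oxygen.
(D) has a methyl-ester group (-C(=O)OCH3) but the singly-bonded O has no H (OX2H0, not OX2H1).
So the answer is (A).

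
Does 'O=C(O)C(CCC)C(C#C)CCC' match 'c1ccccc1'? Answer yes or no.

The pattern c1ccccc1 describes six aromatic carbons in a ring — a benzene ring.
The closest candidate here is a methyl group (-CH3), but no six-membered all-carbon aromatic ring is present. No other fragment satisfies the full query, so there is no match.

No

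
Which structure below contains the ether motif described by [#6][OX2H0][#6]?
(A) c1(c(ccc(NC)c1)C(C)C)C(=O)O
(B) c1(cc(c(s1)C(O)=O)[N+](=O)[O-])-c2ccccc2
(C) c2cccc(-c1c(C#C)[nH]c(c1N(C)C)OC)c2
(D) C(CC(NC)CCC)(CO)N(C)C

C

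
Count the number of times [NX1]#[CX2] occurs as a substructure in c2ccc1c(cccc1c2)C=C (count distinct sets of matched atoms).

0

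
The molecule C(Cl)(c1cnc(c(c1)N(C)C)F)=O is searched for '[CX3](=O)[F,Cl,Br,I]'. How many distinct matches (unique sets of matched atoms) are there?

[CX3](=O)[F,Cl,Br,I] is the SMARTS for an acyl halide: a carbonyl carbon bonded to a halogen.
Exactly one fragment in the molecule meets all constraints, giving 1 match.

1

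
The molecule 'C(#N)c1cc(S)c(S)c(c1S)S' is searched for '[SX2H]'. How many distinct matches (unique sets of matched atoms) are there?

[SX2H] is the SMARTS for a thiol: an aliphatic sulfur with two connections, one being H.
The molecule carries 4 separate instances of a thiol (-SH) meeting every constraint; each maps to a distinct set of atoms, giving 4 matches.

4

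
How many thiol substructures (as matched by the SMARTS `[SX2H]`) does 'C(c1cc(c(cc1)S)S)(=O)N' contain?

[SX2H] is the SMARTS for a thiol: an aliphatic sulfur with two connections, one being H.
The molecule carries 2 separate instances of a thiol (-SH) meeting every constraint; each maps to a distinct set of atoms, giving 2 matches.

2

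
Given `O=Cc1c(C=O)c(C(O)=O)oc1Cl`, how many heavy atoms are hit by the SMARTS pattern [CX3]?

3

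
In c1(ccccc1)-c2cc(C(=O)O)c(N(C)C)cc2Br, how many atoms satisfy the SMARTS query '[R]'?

12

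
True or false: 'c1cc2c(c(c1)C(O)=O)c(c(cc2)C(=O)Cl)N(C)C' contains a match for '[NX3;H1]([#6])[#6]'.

False

The pattern [NX3;H1]([#6])[#6] describes a trivalent nitrogen with one H, bonded to two carbons — a secondary amine.
The closest candidate here is a dimethylamino group (-N(CH3)2), but the nitrogen has H0, not H1. No other fragment satisfies the full query, so there is no match.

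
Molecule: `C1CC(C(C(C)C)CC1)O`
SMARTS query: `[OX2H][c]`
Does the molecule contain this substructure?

No

The pattern [OX2H][c] describes a hydroxyl oxygen attached to an aromatic carbon — a phenol.
The closest candidate here is a hydroxyl group (-OH), but the -OH is on an aliphatic carbon, not an aromatic c. No other fragment satisfies the full query, so there is no match.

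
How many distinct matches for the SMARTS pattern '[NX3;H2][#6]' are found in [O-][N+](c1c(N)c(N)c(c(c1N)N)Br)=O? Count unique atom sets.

[NX3;H2][#6] is the SMARTS for a primary amine: a trivalent nitrogen with two H attached to carbon.
The molecule carries 4 separate instances of a primary amino group (-NH2) meeting every constraint; each maps to a distinct set of atoms, giving 4 matches.

4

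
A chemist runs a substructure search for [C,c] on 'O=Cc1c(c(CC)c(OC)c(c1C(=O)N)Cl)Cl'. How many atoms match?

11

The query [C,c] means: comma = OR; matches aliphatic or aromatic carbon — same as #6.
Check the 17 heavy atoms by environment: 6× c (aromatic) → match; 2× Cl → no; 5× C → match; 3× O → no; 1× N → no.
Summing the matching environments: 6 + 5 = 11 matching atoms.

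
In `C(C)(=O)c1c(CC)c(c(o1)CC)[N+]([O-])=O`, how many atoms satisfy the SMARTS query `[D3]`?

6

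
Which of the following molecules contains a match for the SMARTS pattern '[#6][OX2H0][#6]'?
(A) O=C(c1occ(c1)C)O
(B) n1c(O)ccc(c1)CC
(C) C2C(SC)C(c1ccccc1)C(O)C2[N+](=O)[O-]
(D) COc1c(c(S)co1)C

[#6][OX2H0][#6] describes an aliphatic oxygen bridging two carbons with no H on the oxygen (an ether).
(A) has a carboxylic acid group (-C(=O)OH) but the -OH oxygen has H1; the =O is OX1, not OX2.
(B) has a hydroxyl group (-OH) but the oxygen has H1, not H0 bridging two carbons.
(C) has a hydroxyl group (-OH) but the oxygen has H1, not H0 bridging two carbons.
(D) contains a methoxy ether (-OCH3), which satisfies every atom and bond constraint.
So the answer is (D).

D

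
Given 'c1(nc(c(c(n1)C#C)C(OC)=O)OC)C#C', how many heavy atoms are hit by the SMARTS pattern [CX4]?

2

The query [CX4] means: C with X4: aliphatic carbon with exactly 4 total connections (bonds + H).
Check the 16 heavy atoms by environment: 2× n (aromatic, X2) → no; 4× c (aromatic, X3) → no; 1× C (X3) → no; 1× O (X1) → no; 2× O (X2) → no; 2× C (X4) → match; 4× C (X2) → no.
That gives 2 matching atoms.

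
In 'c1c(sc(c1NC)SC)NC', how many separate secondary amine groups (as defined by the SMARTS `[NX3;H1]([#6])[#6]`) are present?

[NX3;H1]([#6])[#6] is the SMARTS for a secondary amine: a trivalent nitrogen with one H, bonded to two carbons.
The molecule carries 2 separate instances of an N-methylamino group (-NHCH3) meeting every constraint; each maps to a distinct set of atoms, giving 2 matches.

2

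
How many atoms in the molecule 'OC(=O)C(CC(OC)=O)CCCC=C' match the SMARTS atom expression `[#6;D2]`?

The query [#6;D2] means: any carbon bonded to exactly two heavy atoms.
Check the 14 heavy atoms by environment: 5× C (D2) → match; 3× C (D3) → no; 3× O (D1) → no; 1× O (D2) → no; 2× C (D1) → no.
That gives 5 matching atoms.

5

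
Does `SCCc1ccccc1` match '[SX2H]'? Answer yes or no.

Yes

The pattern [SX2H] describes an aliphatic sulfur with two connections, one being H — a thiol.
The molecule carries a thiol (-SH), whose atoms satisfy every constraint of the query, so the pattern matches.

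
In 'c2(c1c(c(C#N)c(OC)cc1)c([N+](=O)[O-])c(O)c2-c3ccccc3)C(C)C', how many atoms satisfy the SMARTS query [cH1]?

7

The query [cH1] means: aromatic carbon bearing exactly one hydrogen.
Check the 27 heavy atoms by environment: 9× c (aromatic, H0) → no; 7× c (aromatic, H1) → match; 2× O (H0) → no; 3× C (H3) → no; 1× C (H0) → no; 1× N (H0) → no; 1× C (H1) → no; 1× O (H1) → no; 1× N (charge +1, H0) → no; 1× O (charge -1, H0) → no.
That gives 7 matching atoms.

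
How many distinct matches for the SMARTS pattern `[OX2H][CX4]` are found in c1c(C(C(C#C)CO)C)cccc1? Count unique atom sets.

1

[OX2H][CX4] is the SMARTS for an aliphatic alcohol: a hydroxyl oxygen bound to an sp3 (X4) carbon.
Exactly one fragment in the molecule meets all constraints, giving 1 match.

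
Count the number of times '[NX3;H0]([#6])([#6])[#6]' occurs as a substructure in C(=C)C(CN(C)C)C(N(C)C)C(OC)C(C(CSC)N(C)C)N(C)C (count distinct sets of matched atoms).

[NX3;H0]([#6])([#6])[#6] is the SMARTS for a tertiary amine: a trivalent nitrogen with no H, bonded to three carbons.
The molecule carries 4 separate instances of a dimethylamino group (-N(CH3)2) meeting every constraint; each maps to a distinct set of atoms, giving 4 matches.

4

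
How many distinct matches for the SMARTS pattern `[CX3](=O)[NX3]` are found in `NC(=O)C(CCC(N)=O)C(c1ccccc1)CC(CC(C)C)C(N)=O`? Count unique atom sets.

3

[CX3](=O)[NX3] is the SMARTS for an amide: a carbonyl carbon bonded to a trivalent nitrogen.
The molecule carries 3 separate instances of a primary amide (-C(=O)NH2) meeting every constraint; each maps to a distinct set of atoms, giving 3 matches.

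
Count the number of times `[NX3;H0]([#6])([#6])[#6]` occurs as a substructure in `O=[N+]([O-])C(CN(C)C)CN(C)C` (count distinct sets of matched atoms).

2

[NX3;H0]([#6])([#6])[#6] is the SMARTS for a tertiary amine: a trivalent nitrogen with no H, bonded to three carbons.
The molecule carries 2 separate instances of a dimethylamino group (-N(CH3)2) meeting every constraint; each maps to a distinct set of atoms, giving 2 matches.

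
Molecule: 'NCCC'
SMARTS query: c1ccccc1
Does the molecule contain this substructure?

No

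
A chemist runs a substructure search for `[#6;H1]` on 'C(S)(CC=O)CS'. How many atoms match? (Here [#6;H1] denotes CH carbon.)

Check the 7 heavy atoms by environment: 2× C (H2) → no; 2× C (H1) → match; 1× O (H0) → no; 2× S (H1) → no.
That gives 2 matching atoms.

2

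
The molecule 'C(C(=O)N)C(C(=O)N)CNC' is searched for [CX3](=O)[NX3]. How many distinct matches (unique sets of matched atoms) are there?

[CX3](=O)[NX3] is the SMARTS for an amide: a carbonyl carbon bonded to a trivalent nitrogen.
The molecule carries 2 separate instances of a primary amide (-C(=O)NH2) meeting every constraint; each maps to a distinct set of atoms, giving 2 matches.

2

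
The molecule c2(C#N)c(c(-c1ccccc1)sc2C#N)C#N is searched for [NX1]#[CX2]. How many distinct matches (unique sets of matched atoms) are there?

3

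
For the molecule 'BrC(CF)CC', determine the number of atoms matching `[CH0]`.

0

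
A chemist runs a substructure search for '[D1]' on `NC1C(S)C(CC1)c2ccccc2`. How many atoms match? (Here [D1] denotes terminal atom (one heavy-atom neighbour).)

2

The query [D1] means: atom with exactly one heavy-atom neighbour (degree 1).
Check the 13 heavy atoms by environment: 3× C (D3) → no; 2× C (D2) → no; 1× S (D1) → match; 1× N (D1) → match; 1× c (aromatic, D3) → no; 5× c (aromatic, D2) → no.
Summing the matching environments: 1 + 1 = 2 matching atoms.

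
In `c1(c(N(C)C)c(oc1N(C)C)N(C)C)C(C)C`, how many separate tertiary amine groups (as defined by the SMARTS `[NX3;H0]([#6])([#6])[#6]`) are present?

[NX3;H0]([#6])([#6])[#6] is the SMARTS for a tertiary amine: a trivalent nitrogen with no H, bonded to three carbons.
The molecule carries 3 separate instances of a dimethylamino group (-N(CH3)2) meeting every constraint; each maps to a distinct set of atoms, giving 3 matches.

3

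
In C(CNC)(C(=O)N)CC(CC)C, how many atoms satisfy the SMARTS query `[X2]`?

Check the 12 heavy atoms by environment: 8× C (X4) → no; 1× C (X3) → no; 1× O (X1) → no; 2× N (X3) → no.
No environment satisfies the query, so 0 matching atoms.

0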